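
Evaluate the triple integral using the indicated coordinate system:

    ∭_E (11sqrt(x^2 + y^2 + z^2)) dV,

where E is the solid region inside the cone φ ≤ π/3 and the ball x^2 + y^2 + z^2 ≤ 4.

In spherical coordinates, x = ρ sin(φ) cos(θ), y = ρ sin(φ) sin(θ), z = ρ cos(φ), and dV = ρ^2 sin(φ) dρ dφ dθ.

The integrand becomes 11ρ, so

    ∭_E (11sqrt(x^2 + y^2 + z^2)) dV = ∫_{0}^{2π} ∫_{0}^{π/3} ∫_{0}^{2} (11ρ) · ρ^2 sin(φ) dρ dφ dθ.

Inner (ρ): 44sin(φ).
Middle (φ): 22.
Outer (θ): 44π.

Therefore the triple integral equals 44π.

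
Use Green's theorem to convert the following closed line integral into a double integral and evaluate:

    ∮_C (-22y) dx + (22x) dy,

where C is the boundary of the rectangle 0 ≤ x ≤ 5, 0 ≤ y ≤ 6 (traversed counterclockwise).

Green's theorem converts the closed line integral into a double integral over the enclosed region D:

    ∮_C P dx + Q dy = ∬_D (∂Q/∂x - ∂P/∂y) dA.

Here P = -22y, Q = 22x, so

    ∂Q/∂x = 22,    ∂P/∂y = -22,
    ∂Q/∂x - ∂P/∂y = 44.

D is the region 0 ≤ x ≤ 5, 0 ≤ y ≤ 6. Evaluating the double integral:

    ∬_D (44) dA = ∫_0^{5} ∫_0^{6} (44) dy dx.

Inner (y from 0 to 6): 264.
Outer (x from 0 to 5): 1320.

Therefore ∮_C P dx + Q dy = 1320.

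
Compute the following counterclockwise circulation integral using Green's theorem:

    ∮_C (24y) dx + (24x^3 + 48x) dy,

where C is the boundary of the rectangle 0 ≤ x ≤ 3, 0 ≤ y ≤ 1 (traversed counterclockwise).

Green's theorem converts the closed line integral into a double integral over the enclosed region D:

    ∮_C P dx + Q dy = ∬_D (∂Q/∂x - ∂P/∂y) dA.

Here P = 24y, Q = 24x^3 + 48x, so

    ∂Q/∂x = 72x^2 + 48,    ∂P/∂y = 24,
    ∂Q/∂x - ∂P/∂y = 72x^2 + 24.

D is the region 0 ≤ x ≤ 3, 0 ≤ y ≤ 1. Evaluating the double integral:

    ∬_D (72x^2 + 24) dA = ∫_0^{3} ∫_0^{1} (72x^2 + 24) dy dx.

Inner (y from 0 to 1): 72x^2 + 24.
Outer (x from 0 to 3): 720.

Therefore ∮_C P dx + Q dy = 720.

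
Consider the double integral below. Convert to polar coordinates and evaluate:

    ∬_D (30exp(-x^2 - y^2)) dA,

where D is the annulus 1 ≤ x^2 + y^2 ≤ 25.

The region D is 1 ≤ r ≤ 5, 0 ≤ θ ≤ 2π in polar coordinates, where x = r cos(θ), y = r sin(θ), and dA = r dr dθ.

Under the substitution, the integrand becomes 30exp(-r^2), so

    ∬_D (30exp(-x^2 - y^2)) dA = ∫_{0}^{2π} ∫_{1}^{5} (30exp(-r^2)) · r dr dθ.

Inner integral (in r): ∫_{1}^{5} (30exp(-r^2)) · r dr = -(15 - 15exp(24))exp(-25).

Outer integral (in θ): ∫_{0}^{2π} (-(15 - 15exp(24))exp(-25)) dθ = -30π (1 - exp(24))exp(-25).

Therefore ∬_D (30exp(-x^2 - y^2)) dA = -30π (1 - exp(24))exp(-25).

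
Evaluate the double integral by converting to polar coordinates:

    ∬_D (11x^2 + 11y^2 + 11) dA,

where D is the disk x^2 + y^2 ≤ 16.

The region D is 0 ≤ r ≤ 4, 0 ≤ θ ≤ 2π in polar coordinates, where x = r cos(θ), y = r sin(θ), and dA = r dr dθ.

Under the substitution, the integrand becomes 11r^2 + 11, so

    ∬_D (11x^2 + 11y^2 + 11) dA = ∫_{0}^{2π} ∫_{0}^{4} (11r^2 + 11) · r dr dθ.

Inner integral (in r): ∫_{0}^{4} (11r^2 + 11) · r dr = 792.

Outer integral (in θ): ∫_{0}^{2π} (792) dθ = 1584π.

Therefore ∬_D (11x^2 + 11y^2 + 11) dA = 1584π.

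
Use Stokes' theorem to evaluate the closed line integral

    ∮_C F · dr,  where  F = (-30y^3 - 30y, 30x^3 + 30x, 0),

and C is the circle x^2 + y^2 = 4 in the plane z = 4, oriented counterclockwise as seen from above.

Let S be the flat disk x^2 + y^2 ≤ 4 in the plane z = 4, with upward unit normal n̂ = ẑ. By Stokes' theorem,

    ∮_C F · dr = ∬_S (∇ × F) · n̂ dS = ∬_D (curl F)_z dA,

where D is the disk x^2 + y^2 ≤ 4.

Compute the curl of F = (-30y^3 - 30y, 30x^3 + 30x, 0):
    (∇ × F)_x = ∂F_z/∂y - ∂F_y/∂z = 0,
    (∇ × F)_y = ∂F_x/∂z - ∂F_z/∂x = 0,
    (∇ × F)_z = ∂F_y/∂x - ∂F_x/∂y = 90x^2 + 90y^2 + 60.

On z = 4, (curl F)_z = 90x^2 + 90y^2 + 60.

Convert to polar (x = r cos θ, y = r sin θ, dA = r dr dθ); the integrand becomes 90r^2 + 60, so

    ∬_D (curl F)_z dA = ∫_0^{2π} ∫_0^{2} (90r^2 + 60) · r dr dθ.

Inner (r from 0 to 2): 480.
Outer (θ from 0 to 2π): 960π.

Therefore ∮_C F · dr = 960π.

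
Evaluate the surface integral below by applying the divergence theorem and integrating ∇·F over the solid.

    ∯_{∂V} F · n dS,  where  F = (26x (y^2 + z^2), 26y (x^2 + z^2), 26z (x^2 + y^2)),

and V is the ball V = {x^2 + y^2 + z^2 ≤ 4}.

By the divergence theorem,

    ∯_{∂V} F · n dS = ∭_V (∇ · F) dV.

Compute the divergence:
    ∇ · F = ∂F_x/∂x + ∂F_y/∂y + ∂F_z/∂z = 26y^2 + 26z^2 + 26x^2 + 26z^2 + 26x^2 + 26y^2 = 52x^2 + 52y^2 + 52z^2.

In spherical coordinates, x = ρ sin(φ) cos(θ), y = ρ sin(φ) sin(θ), z = ρ cos(φ), dV = ρ^2 sin(φ) dρ dφ dθ, with 0 ≤ ρ ≤ 2, 0 ≤ φ ≤ π, 0 ≤ θ ≤ 2π.

The integrand, after substitution and multiplying by the volume element, becomes (52ρ^2) · ρ^2 sin(φ), so

    ∭_V (∇·F) dV = ∫_0^{2π} ∫_0^{π} ∫_0^{2} (52ρ^2) · ρ^2 sin(φ) dρ dφ dθ.

Inner (ρ from 0 to 2): 1664sin(φ)/5.
Middle (φ from 0 to π): 3328/5.
Outer (θ from 0 to 2π): 6656π/5.

Therefore ∯_{∂V} F · n dS = 6656π/5.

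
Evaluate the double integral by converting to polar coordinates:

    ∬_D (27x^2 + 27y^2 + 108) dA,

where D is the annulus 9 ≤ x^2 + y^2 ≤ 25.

The region D is 3 ≤ r ≤ 5, 0 ≤ θ ≤ 2π in polar coordinates, where x = r cos(θ), y = r sin(θ), and dA = r dr dθ.

Under the substitution, the integrand becomes 27r^2 + 108, so

    ∬_D (27x^2 + 27y^2 + 108) dA = ∫_{0}^{2π} ∫_{3}^{5} (27r^2 + 108) · r dr dθ.

Inner integral (in r): ∫_{3}^{5} (27r^2 + 108) · r dr = 4536.

Outer integral (in θ): ∫_{0}^{2π} (4536) dθ = 9072π.

Therefore ∬_D (27x^2 + 27y^2 + 108) dA = 9072π.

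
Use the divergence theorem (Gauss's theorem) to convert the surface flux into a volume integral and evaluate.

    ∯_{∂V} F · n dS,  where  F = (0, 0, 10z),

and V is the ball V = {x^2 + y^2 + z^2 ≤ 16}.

By the divergence theorem,

    ∯_{∂V} F · n dS = ∭_V (∇ · F) dV.

Compute the divergence:
    ∇ · F = ∂F_x/∂x + ∂F_y/∂y + ∂F_z/∂z = 0 + 0 + 10 = 10.

In spherical coordinates, x = ρ sin(φ) cos(θ), y = ρ sin(φ) sin(θ), z = ρ cos(φ), dV = ρ^2 sin(φ) dρ dφ dθ, with 0 ≤ ρ ≤ 4, 0 ≤ φ ≤ π, 0 ≤ θ ≤ 2π.

The integrand, after substitution and multiplying by the volume element, becomes (10) · ρ^2 sin(φ), so

    ∭_V (∇·F) dV = ∫_0^{2π} ∫_0^{π} ∫_0^{4} (10) · ρ^2 sin(φ) dρ dφ dθ.

Inner (ρ from 0 to 4): 640sin(φ)/3.
Middle (φ from 0 to π): 1280/3.
Outer (θ from 0 to 2π): 2560π/3.

Therefore ∯_{∂V} F · n dS = 2560π/3.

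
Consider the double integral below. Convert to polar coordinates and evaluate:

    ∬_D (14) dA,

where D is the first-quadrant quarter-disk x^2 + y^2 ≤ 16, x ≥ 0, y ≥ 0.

The region D is 0 ≤ r ≤ 4, 0 ≤ θ ≤ π/2 in polar coordinates, where x = r cos(θ), y = r sin(θ), and dA = r dr dθ.

Under the substitution, the integrand becomes 14, so

    ∬_D (14) dA = ∫_{0}^{π/2} ∫_{0}^{4} (14) · r dr dθ.

Inner integral (in r): ∫_{0}^{4} (14) · r dr = 112.

Outer integral (in θ): ∫_{0}^{π/2} (112) dθ = 56π.

Therefore ∬_D (14) dA = 56π.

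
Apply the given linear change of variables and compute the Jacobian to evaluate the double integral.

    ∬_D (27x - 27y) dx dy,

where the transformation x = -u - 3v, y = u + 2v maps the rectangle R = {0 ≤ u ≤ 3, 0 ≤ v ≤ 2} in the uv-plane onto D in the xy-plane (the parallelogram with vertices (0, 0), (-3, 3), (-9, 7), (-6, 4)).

Compute the Jacobian determinant of (x, y) with respect to (u, v):

    ∂(x,y)/∂(u,v) = | -1  -3 | = (-1)(2) - (-3)(1) = 1.
                   | 1  2 |

Its absolute value is |J| = 1 (the area scaling factor).

Substituting x = -u - 3v, y = u + 2v into the integrand,

    27x - 27y → -54u - 135v,

so the integral becomes

    ∬_R (-54u - 135v) · |J| du dv = ∫_0^3 ∫_0^2 (-54u - 135v) dv du.

Inner (v): -108u - 270.
Outer (u): -1296.

Therefore ∬_D (27x - 27y) dx dy = -1296.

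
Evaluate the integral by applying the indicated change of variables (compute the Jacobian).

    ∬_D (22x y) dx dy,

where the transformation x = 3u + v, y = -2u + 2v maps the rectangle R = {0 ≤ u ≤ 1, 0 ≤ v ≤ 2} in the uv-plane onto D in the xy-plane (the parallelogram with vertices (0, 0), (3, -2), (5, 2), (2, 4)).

Compute the Jacobian determinant of (x, y) with respect to (u, v):

    ∂(x,y)/∂(u,v) = | 3  1 | = (3)(2) - (1)(-2) = 8.
                   | -2  2 |

Its absolute value is |J| = 8 (the area scaling factor).

Substituting x = 3u + v, y = -2u + 2v into the integrand,

    22x y → -132u^2 + 88u v + 44v^2,

so the integral becomes

    ∬_R (-132u^2 + 88u v + 44v^2) · |J| du dv = ∫_0^1 ∫_0^2 (-1056u^2 + 704u v + 352v^2) dv du.

Inner (v): -2112u^2 + 1408u + 2816/3.
Outer (u): 2816/3.

Therefore ∬_D (22x y) dx dy = 2816/3.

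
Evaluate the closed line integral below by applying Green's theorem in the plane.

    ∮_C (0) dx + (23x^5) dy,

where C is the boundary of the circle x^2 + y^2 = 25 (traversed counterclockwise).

Green's theorem converts the closed line integral into a double integral over the enclosed region D:

    ∮_C P dx + Q dy = ∬_D (∂Q/∂x - ∂P/∂y) dA.

Here P = 0, Q = 23x^5, so

    ∂Q/∂x = 115x^4,    ∂P/∂y = 0,
    ∂Q/∂x - ∂P/∂y = 115x^4.

D is the region x^2 + y^2 ≤ 25. Evaluating the double integral:

In polar coordinates (x = r cos θ, y = r sin θ, dA = r dr dθ) the integrand becomes 115r^4cos(θ)^4, so

    ∬_D (115x^4) dA = ∫_0^{2π} ∫_0^{5} (115r^4cos(θ)^4) · r dr dθ.

Inner (r from 0 to 5): 1796875cos(θ)^4/6.
Outer (θ from 0 to 2π): 1796875π/8.

Therefore ∮_C P dx + Q dy = 1796875π/8.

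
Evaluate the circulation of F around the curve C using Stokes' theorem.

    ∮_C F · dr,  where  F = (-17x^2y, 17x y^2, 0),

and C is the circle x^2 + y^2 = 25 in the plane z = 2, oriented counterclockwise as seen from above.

Let S be the flat disk x^2 + y^2 ≤ 25 in the plane z = 2, with upward unit normal n̂ = ẑ. By Stokes' theorem,

    ∮_C F · dr = ∬_S (∇ × F) · n̂ dS = ∬_D (curl F)_z dA,

where D is the disk x^2 + y^2 ≤ 25.

Compute the curl of F = (-17x^2y, 17x y^2, 0):
    (∇ × F)_x = ∂F_z/∂y - ∂F_y/∂z = 0,
    (∇ × F)_y = ∂F_x/∂z - ∂F_z/∂x = 0,
    (∇ × F)_z = ∂F_y/∂x - ∂F_x/∂y = 17x^2 + 17y^2.

On z = 2, (curl F)_z = 17x^2 + 17y^2.

Convert to polar (x = r cos θ, y = r sin θ, dA = r dr dθ); the integrand becomes 17r^2, so

    ∬_D (curl F)_z dA = ∫_0^{2π} ∫_0^{5} (17r^2) · r dr dθ.

Inner (r from 0 to 5): 10625/4.
Outer (θ from 0 to 2π): 10625π/2.

Therefore ∮_C F · dr = 10625π/2.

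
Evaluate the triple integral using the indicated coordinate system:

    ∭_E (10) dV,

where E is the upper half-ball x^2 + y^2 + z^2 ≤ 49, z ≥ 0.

In spherical coordinates, x = ρ sin(φ) cos(θ), y = ρ sin(φ) sin(θ), z = ρ cos(φ), and dV = ρ^2 sin(φ) dρ dφ dθ.

The integrand becomes 10, so

    ∭_E (10) dV = ∫_{0}^{2π} ∫_{0}^{π/2} ∫_{0}^{7} (10) · ρ^2 sin(φ) dρ dφ dθ.

Inner (ρ): 3430sin(φ)/3.
Middle (φ): 3430/3.
Outer (θ): 6860π/3.

Therefore the triple integral equals 6860π/3.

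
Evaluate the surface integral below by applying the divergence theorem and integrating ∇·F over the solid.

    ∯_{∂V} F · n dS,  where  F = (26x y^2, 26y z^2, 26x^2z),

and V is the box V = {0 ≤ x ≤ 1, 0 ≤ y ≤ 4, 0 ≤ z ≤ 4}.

By the divergence theorem,

    ∯_{∂V} F · n dS = ∭_V (∇ · F) dV.

Compute the divergence:
    ∇ · F = ∂F_x/∂x + ∂F_y/∂y + ∂F_z/∂z = 26y^2 + 26z^2 + 26x^2 = 26x^2 + 26y^2 + 26z^2.

V is a rectangular box, so dV = dx dy dz with 0 ≤ x ≤ 1, 0 ≤ y ≤ 4, 0 ≤ z ≤ 4.

Integrate (26x^2 + 26y^2 + 26z^2) over V as an iterated integral:

    ∭_V (∇·F) dV = ∫_0^{1} ∫_0^{4} ∫_0^{4} (26x^2 + 26y^2 + 26z^2) dz dy dx.

Inner (z from 0 to 4): 104x^2 + 104y^2 + 1664/3.
Middle (y from 0 to 4): 416x^2 + 13312/3.
Outer (x from 0 to 1): 4576.

Therefore ∯_{∂V} F · n dS = 4576.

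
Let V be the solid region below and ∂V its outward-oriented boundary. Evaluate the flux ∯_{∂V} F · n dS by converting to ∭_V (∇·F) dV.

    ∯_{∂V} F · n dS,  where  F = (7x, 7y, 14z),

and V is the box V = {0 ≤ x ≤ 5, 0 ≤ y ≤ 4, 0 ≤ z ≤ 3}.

By the divergence theorem,

    ∯_{∂V} F · n dS = ∭_V (∇ · F) dV.

Compute the divergence:
    ∇ · F = ∂F_x/∂x + ∂F_y/∂y + ∂F_z/∂z = 7 + 7 + 14 = 28.

V is a rectangular box, so dV = dx dy dz with 0 ≤ x ≤ 5, 0 ≤ y ≤ 4, 0 ≤ z ≤ 3.

Integrate (28) over V as an iterated integral:

    ∭_V (∇·F) dV = ∫_0^{5} ∫_0^{4} ∫_0^{3} (28) dz dy dx.

Inner (z from 0 to 3): 84.
Middle (y from 0 to 4): 336.
Outer (x from 0 to 5): 1680.

Therefore ∯_{∂V} F · n dS = 1680.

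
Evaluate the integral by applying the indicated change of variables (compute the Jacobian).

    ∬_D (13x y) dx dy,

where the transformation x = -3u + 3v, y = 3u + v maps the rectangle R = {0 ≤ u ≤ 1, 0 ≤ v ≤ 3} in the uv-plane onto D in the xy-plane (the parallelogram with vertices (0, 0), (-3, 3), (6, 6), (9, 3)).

Compute the Jacobian determinant of (x, y) with respect to (u, v):

    ∂(x,y)/∂(u,v) = | -3  3 | = (-3)(1) - (3)(3) = -12.
                   | 3  1 |

Its absolute value is |J| = 12 (the area scaling factor).

Substituting x = -3u + 3v, y = 3u + v into the integrand,

    13x y → -117u^2 + 78u v + 39v^2,

so the integral becomes

    ∬_R (-117u^2 + 78u v + 39v^2) · |J| du dv = ∫_0^1 ∫_0^3 (-1404u^2 + 936u v + 468v^2) dv du.

Inner (v): -4212u^2 + 4212u + 4212.
Outer (u): 4914.

Therefore ∬_D (13x y) dx dy = 4914.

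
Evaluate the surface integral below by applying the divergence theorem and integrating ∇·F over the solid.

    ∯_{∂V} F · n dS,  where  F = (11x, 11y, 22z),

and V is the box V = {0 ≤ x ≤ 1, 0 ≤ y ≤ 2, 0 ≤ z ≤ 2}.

By the divergence theorem,

    ∯_{∂V} F · n dS = ∭_V (∇ · F) dV.

Compute the divergence:
    ∇ · F = ∂F_x/∂x + ∂F_y/∂y + ∂F_z/∂z = 11 + 11 + 22 = 44.

V is a rectangular box, so dV = dx dy dz with 0 ≤ x ≤ 1, 0 ≤ y ≤ 2, 0 ≤ z ≤ 2.

Integrate (44) over V as an iterated integral:

    ∭_V (∇·F) dV = ∫_0^{1} ∫_0^{2} ∫_0^{2} (44) dz dy dx.

Inner (z from 0 to 2): 88.
Middle (y from 0 to 2): 176.
Outer (x from 0 to 1): 176.

Therefore ∯_{∂V} F · n dS = 176.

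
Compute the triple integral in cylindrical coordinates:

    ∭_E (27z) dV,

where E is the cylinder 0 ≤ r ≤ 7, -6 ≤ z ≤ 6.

In cylindrical coordinates, x = r cos(θ), y = r sin(θ), z = z, and dV = r dr dθ dz.

The integrand becomes 27z, so

    ∭_E (27z) dV = ∫_{0}^{2π} ∫_{0}^{7} ∫_{-6}^{6} (27z) · r dz dr dθ.

Inner (z): 0.
Middle (r from 0 to 7): 0.
Outer (θ): 0.

Therefore the triple integral equals 0.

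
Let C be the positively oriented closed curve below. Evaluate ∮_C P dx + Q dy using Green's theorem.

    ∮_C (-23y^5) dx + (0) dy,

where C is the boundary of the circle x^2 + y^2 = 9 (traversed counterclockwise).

Green's theorem converts the closed line integral into a double integral over the enclosed region D:

    ∮_C P dx + Q dy = ∬_D (∂Q/∂x - ∂P/∂y) dA.

Here P = -23y^5, Q = 0, so

    ∂Q/∂x = 0,    ∂P/∂y = -115y^4,
    ∂Q/∂x - ∂P/∂y = 115y^4.

D is the region x^2 + y^2 ≤ 9. Evaluating the double integral:

In polar coordinates (x = r cos θ, y = r sin θ, dA = r dr dθ) the integrand becomes 115r^4sin(θ)^4, so

    ∬_D (115y^4) dA = ∫_0^{2π} ∫_0^{3} (115r^4sin(θ)^4) · r dr dθ.

Inner (r from 0 to 3): 27945sin(θ)^4/2.
Outer (θ from 0 to 2π): 83835π/8.

Therefore ∮_C P dx + Q dy = 83835π/8.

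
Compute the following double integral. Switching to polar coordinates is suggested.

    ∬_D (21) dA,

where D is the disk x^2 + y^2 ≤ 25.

The region D is 0 ≤ r ≤ 5, 0 ≤ θ ≤ 2π in polar coordinates, where x = r cos(θ), y = r sin(θ), and dA = r dr dθ.

Under the substitution, the integrand becomes 21, so

    ∬_D (21) dA = ∫_{0}^{2π} ∫_{0}^{5} (21) · r dr dθ.

Inner integral (in r): ∫_{0}^{5} (21) · r dr = 525/2.

Outer integral (in θ): ∫_{0}^{2π} (525/2) dθ = 525π.

Therefore ∬_D (21) dA = 525π.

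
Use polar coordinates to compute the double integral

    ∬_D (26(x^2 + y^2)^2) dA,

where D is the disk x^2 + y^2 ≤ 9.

The region D is 0 ≤ r ≤ 3, 0 ≤ θ ≤ 2π in polar coordinates, where x = r cos(θ), y = r sin(θ), and dA = r dr dθ.

Under the substitution, the integrand becomes 26r^4, so

    ∬_D (26(x^2 + y^2)^2) dA = ∫_{0}^{2π} ∫_{0}^{3} (26r^4) · r dr dθ.

Inner integral (in r): ∫_{0}^{3} (26r^4) · r dr = 3159.

Outer integral (in θ): ∫_{0}^{2π} (3159) dθ = 6318π.

Therefore ∬_D (26(x^2 + y^2)^2) dA = 6318π.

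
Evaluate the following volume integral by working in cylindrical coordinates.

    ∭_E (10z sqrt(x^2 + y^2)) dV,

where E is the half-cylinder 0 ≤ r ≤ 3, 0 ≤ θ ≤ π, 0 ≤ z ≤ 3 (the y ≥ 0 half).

In cylindrical coordinates, x = r cos(θ), y = r sin(θ), z = z, and dV = r dr dθ dz.

The integrand becomes 10r z, so

    ∭_E (10z sqrt(x^2 + y^2)) dV = ∫_{0}^{π} ∫_{0}^{3} ∫_{0}^{3} (10r z) · r dz dr dθ.

Inner (z): 45r^2.
Middle (r from 0 to 3): 405.
Outer (θ): 405π.

Therefore the triple integral equals 405π.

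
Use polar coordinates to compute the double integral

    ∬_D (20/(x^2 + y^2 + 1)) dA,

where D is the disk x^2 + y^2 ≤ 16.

The region D is 0 ≤ r ≤ 4, 0 ≤ θ ≤ 2π in polar coordinates, where x = r cos(θ), y = r sin(θ), and dA = r dr dθ.

Under the substitution, the integrand becomes 20/(r^2 + 1), so

    ∬_D (20/(x^2 + y^2 + 1)) dA = ∫_{0}^{2π} ∫_{0}^{4} (20/(r^2 + 1)) · r dr dθ.

Inner integral (in r): ∫_{0}^{4} (20/(r^2 + 1)) · r dr = log(2015993900449).

Outer integral (in θ): ∫_{0}^{2π} (log(2015993900449)) dθ = 20π log(17).

Therefore ∬_D (20/(x^2 + y^2 + 1)) dA = 20π log(17).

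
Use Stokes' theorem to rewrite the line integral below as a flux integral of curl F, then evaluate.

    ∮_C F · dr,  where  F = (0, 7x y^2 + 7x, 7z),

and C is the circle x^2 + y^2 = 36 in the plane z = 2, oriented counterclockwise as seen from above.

Let S be the flat disk x^2 + y^2 ≤ 36 in the plane z = 2, with upward unit normal n̂ = ẑ. By Stokes' theorem,

    ∮_C F · dr = ∬_S (∇ × F) · n̂ dS = ∬_D (curl F)_z dA,

where D is the disk x^2 + y^2 ≤ 36.

Compute the curl of F = (0, 7x y^2 + 7x, 7z):
    (∇ × F)_x = ∂F_z/∂y - ∂F_y/∂z = 0,
    (∇ × F)_y = ∂F_x/∂z - ∂F_z/∂x = 0,
    (∇ × F)_z = ∂F_y/∂x - ∂F_x/∂y = 7y^2 + 7.

On z = 2, (curl F)_z = 7y^2 + 7.

Convert to polar (x = r cos θ, y = r sin θ, dA = r dr dθ); the integrand becomes 7r^2sin(θ)^2 + 7, so

    ∬_D (curl F)_z dA = ∫_0^{2π} ∫_0^{6} (7r^2sin(θ)^2 + 7) · r dr dθ.

Inner (r from 0 to 6): 2268sin(θ)^2 + 126.
Outer (θ from 0 to 2π): 2520π.

Therefore ∮_C F · dr = 2520π.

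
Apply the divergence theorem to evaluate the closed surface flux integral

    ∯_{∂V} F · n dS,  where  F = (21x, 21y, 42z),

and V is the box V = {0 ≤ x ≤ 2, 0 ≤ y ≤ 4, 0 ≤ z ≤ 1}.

By the divergence theorem,

    ∯_{∂V} F · n dS = ∭_V (∇ · F) dV.

Compute the divergence:
    ∇ · F = ∂F_x/∂x + ∂F_y/∂y + ∂F_z/∂z = 21 + 21 + 42 = 84.

V is a rectangular box, so dV = dx dy dz with 0 ≤ x ≤ 2, 0 ≤ y ≤ 4, 0 ≤ z ≤ 1.

Integrate (84) over V as an iterated integral:

    ∭_V (∇·F) dV = ∫_0^{2} ∫_0^{4} ∫_0^{1} (84) dz dy dx.

Inner (z from 0 to 1): 84.
Middle (y from 0 to 4): 336.
Outer (x from 0 to 2): 672.

Therefore ∯_{∂V} F · n dS = 672.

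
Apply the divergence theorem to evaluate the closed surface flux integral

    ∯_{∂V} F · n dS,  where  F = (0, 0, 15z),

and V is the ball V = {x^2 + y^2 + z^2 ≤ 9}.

By the divergence theorem,

    ∯_{∂V} F · n dS = ∭_V (∇ · F) dV.

Compute the divergence:
    ∇ · F = ∂F_x/∂x + ∂F_y/∂y + ∂F_z/∂z = 0 + 0 + 15 = 15.

In spherical coordinates, x = ρ sin(φ) cos(θ), y = ρ sin(φ) sin(θ), z = ρ cos(φ), dV = ρ^2 sin(φ) dρ dφ dθ, with 0 ≤ ρ ≤ 3, 0 ≤ φ ≤ π, 0 ≤ θ ≤ 2π.

The integrand, after substitution and multiplying by the volume element, becomes (15) · ρ^2 sin(φ), so

    ∭_V (∇·F) dV = ∫_0^{2π} ∫_0^{π} ∫_0^{3} (15) · ρ^2 sin(φ) dρ dφ dθ.

Inner (ρ from 0 to 3): 135sin(φ).
Middle (φ from 0 to π): 270.
Outer (θ from 0 to 2π): 540π.

Therefore ∯_{∂V} F · n dS = 540π.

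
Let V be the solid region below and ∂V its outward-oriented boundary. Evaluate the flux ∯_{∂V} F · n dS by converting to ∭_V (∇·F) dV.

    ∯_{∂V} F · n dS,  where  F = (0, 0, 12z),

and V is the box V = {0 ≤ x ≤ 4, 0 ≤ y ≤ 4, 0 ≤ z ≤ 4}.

By the divergence theorem,

    ∯_{∂V} F · n dS = ∭_V (∇ · F) dV.

Compute the divergence:
    ∇ · F = ∂F_x/∂x + ∂F_y/∂y + ∂F_z/∂z = 0 + 0 + 12 = 12.

V is a rectangular box, so dV = dx dy dz with 0 ≤ x ≤ 4, 0 ≤ y ≤ 4, 0 ≤ z ≤ 4.

Integrate (12) over V as an iterated integral:

    ∭_V (∇·F) dV = ∫_0^{4} ∫_0^{4} ∫_0^{4} (12) dz dy dx.

Inner (z from 0 to 4): 48.
Middle (y from 0 to 4): 192.
Outer (x from 0 to 4): 768.

Therefore ∯_{∂V} F · n dS = 768.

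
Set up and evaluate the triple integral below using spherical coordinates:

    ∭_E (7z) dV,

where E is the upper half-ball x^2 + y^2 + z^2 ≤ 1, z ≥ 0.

In spherical coordinates, x = ρ sin(φ) cos(θ), y = ρ sin(φ) sin(θ), z = ρ cos(φ), and dV = ρ^2 sin(φ) dρ dφ dθ.

The integrand becomes 7ρ cos(φ), so

    ∭_E (7z) dV = ∫_{0}^{2π} ∫_{0}^{π/2} ∫_{0}^{1} (7ρ cos(φ)) · ρ^2 sin(φ) dρ dφ dθ.

Inner (ρ): 7sin(2φ)/8.
Middle (φ): 7/8.
Outer (θ): 7π/4.

Therefore the triple integral equals 7π/4.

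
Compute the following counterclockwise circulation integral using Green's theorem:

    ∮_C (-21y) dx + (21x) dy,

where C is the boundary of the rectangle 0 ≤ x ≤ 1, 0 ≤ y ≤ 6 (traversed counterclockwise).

Green's theorem converts the closed line integral into a double integral over the enclosed region D:

    ∮_C P dx + Q dy = ∬_D (∂Q/∂x - ∂P/∂y) dA.

Here P = -21y, Q = 21x, so

    ∂Q/∂x = 21,    ∂P/∂y = -21,
    ∂Q/∂x - ∂P/∂y = 42.

D is the region 0 ≤ x ≤ 1, 0 ≤ y ≤ 6. Evaluating the double integral:

    ∬_D (42) dA = ∫_0^{1} ∫_0^{6} (42) dy dx.

Inner (y from 0 to 6): 252.
Outer (x from 0 to 1): 252.

Therefore ∮_C P dx + Q dy = 252.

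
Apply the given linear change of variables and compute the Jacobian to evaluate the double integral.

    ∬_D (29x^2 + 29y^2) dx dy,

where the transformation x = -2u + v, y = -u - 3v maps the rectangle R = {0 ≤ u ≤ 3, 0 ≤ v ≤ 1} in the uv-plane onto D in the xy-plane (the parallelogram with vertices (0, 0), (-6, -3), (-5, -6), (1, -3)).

Compute the Jacobian determinant of (x, y) with respect to (u, v):

    ∂(x,y)/∂(u,v) = | -2  1 | = (-2)(-3) - (1)(-1) = 7.
                   | -1  -3 |

Its absolute value is |J| = 7 (the area scaling factor).

Substituting x = -2u + v, y = -u - 3v into the integrand,

    29x^2 + 29y^2 → 145u^2 + 58u v + 290v^2,

so the integral becomes

    ∬_R (145u^2 + 58u v + 290v^2) · |J| du dv = ∫_0^3 ∫_0^1 (1015u^2 + 406u v + 2030v^2) dv du.

Inner (v): 1015u^2 + 203u + 2030/3.
Outer (u): 24157/2.

Therefore ∬_D (29x^2 + 29y^2) dx dy = 24157/2.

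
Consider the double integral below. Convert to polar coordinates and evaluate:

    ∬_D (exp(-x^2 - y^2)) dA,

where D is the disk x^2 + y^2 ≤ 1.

The region D is 0 ≤ r ≤ 1, 0 ≤ θ ≤ 2π in polar coordinates, where x = r cos(θ), y = r sin(θ), and dA = r dr dθ.

Under the substitution, the integrand becomes exp(-r^2), so

    ∬_D (exp(-x^2 - y^2)) dA = ∫_{0}^{2π} ∫_{0}^{1} (exp(-r^2)) · r dr dθ.

Inner integral (in r): ∫_{0}^{1} (exp(-r^2)) · r dr = -(1 - e)exp(-1)/2.

Outer integral (in θ): ∫_{0}^{2π} (-(1 - e)exp(-1)/2) dθ = -π exp(-1) + π.

Therefore ∬_D (exp(-x^2 - y^2)) dA = -π exp(-1) + π.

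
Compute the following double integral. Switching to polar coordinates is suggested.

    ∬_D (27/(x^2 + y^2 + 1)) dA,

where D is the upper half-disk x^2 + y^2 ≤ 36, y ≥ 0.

The region D is 0 ≤ r ≤ 6, 0 ≤ θ ≤ π in polar coordinates, where x = r cos(θ), y = r sin(θ), and dA = r dr dθ.

Under the substitution, the integrand becomes 27/(r^2 + 1), so

    ∬_D (27/(x^2 + y^2 + 1)) dA = ∫_{0}^{π} ∫_{0}^{6} (27/(r^2 + 1)) · r dr dθ.

Inner integral (in r): ∫_{0}^{6} (27/(r^2 + 1)) · r dr = 27log(37)/2.

Outer integral (in θ): ∫_{0}^{π} (27log(37)/2) dθ = 27π log(37)/2.

Therefore ∬_D (27/(x^2 + y^2 + 1)) dA = 27π log(37)/2.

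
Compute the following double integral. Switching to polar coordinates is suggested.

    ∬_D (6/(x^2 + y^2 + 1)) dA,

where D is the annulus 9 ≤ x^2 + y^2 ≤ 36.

The region D is 3 ≤ r ≤ 6, 0 ≤ θ ≤ 2π in polar coordinates, where x = r cos(θ), y = r sin(θ), and dA = r dr dθ.

Under the substitution, the integrand becomes 6/(r^2 + 1), so

    ∬_D (6/(x^2 + y^2 + 1)) dA = ∫_{0}^{2π} ∫_{3}^{6} (6/(r^2 + 1)) · r dr dθ.

Inner integral (in r): ∫_{3}^{6} (6/(r^2 + 1)) · r dr = log(50653/1000).

Outer integral (in θ): ∫_{0}^{2π} (log(50653/1000)) dθ = log((50653/1000)^(2π)).

Therefore ∬_D (6/(x^2 + y^2 + 1)) dA = log((50653/1000)^(2π)).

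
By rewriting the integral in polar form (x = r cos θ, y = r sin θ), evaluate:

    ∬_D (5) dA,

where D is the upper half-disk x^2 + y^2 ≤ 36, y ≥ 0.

The region D is 0 ≤ r ≤ 6, 0 ≤ θ ≤ π in polar coordinates, where x = r cos(θ), y = r sin(θ), and dA = r dr dθ.

Under the substitution, the integrand becomes 5, so

    ∬_D (5) dA = ∫_{0}^{π} ∫_{0}^{6} (5) · r dr dθ.

Inner integral (in r): ∫_{0}^{6} (5) · r dr = 90.

Outer integral (in θ): ∫_{0}^{π} (90) dθ = 90π.

Therefore ∬_D (5) dA = 90π.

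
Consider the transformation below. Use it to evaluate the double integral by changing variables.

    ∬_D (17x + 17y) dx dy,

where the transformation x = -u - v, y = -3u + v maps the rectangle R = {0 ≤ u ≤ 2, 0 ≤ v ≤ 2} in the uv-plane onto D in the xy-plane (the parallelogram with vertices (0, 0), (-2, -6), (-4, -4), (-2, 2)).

Compute the Jacobian determinant of (x, y) with respect to (u, v):

    ∂(x,y)/∂(u,v) = | -1  -1 | = (-1)(1) - (-1)(-3) = -4.
                   | -3  1 |

Its absolute value is |J| = 4 (the area scaling factor).

Substituting x = -u - v, y = -3u + v into the integrand,

    17x + 17y → -68u,

so the integral becomes

    ∬_R (-68u) · |J| du dv = ∫_0^2 ∫_0^2 (-272u) dv du.

Inner (v): -544u.
Outer (u): -1088.

Therefore ∬_D (17x + 17y) dx dy = -1088.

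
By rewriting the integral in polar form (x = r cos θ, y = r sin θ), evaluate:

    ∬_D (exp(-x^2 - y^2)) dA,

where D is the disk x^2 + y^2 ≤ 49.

The region D is 0 ≤ r ≤ 7, 0 ≤ θ ≤ 2π in polar coordinates, where x = r cos(θ), y = r sin(θ), and dA = r dr dθ.

Under the substitution, the integrand becomes exp(-r^2), so

    ∬_D (exp(-x^2 - y^2)) dA = ∫_{0}^{2π} ∫_{0}^{7} (exp(-r^2)) · r dr dθ.

Inner integral (in r): ∫_{0}^{7} (exp(-r^2)) · r dr = -(1 - exp(49))exp(-49)/2.

Outer integral (in θ): ∫_{0}^{2π} (-(1 - exp(49))exp(-49)/2) dθ = -π exp(-49) + π.

Therefore ∬_D (exp(-x^2 - y^2)) dA = -π exp(-49) + π.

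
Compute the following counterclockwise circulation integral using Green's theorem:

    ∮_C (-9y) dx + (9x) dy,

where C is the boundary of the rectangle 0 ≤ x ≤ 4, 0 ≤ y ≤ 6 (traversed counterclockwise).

Green's theorem converts the closed line integral into a double integral over the enclosed region D:

    ∮_C P dx + Q dy = ∬_D (∂Q/∂x - ∂P/∂y) dA.

Here P = -9y, Q = 9x, so

    ∂Q/∂x = 9,    ∂P/∂y = -9,
    ∂Q/∂x - ∂P/∂y = 18.

D is the region 0 ≤ x ≤ 4, 0 ≤ y ≤ 6. Evaluating the double integral:

    ∬_D (18) dA = ∫_0^{4} ∫_0^{6} (18) dy dx.

Inner (y from 0 to 6): 108.
Outer (x from 0 to 4): 432.

Therefore ∮_C P dx + Q dy = 432.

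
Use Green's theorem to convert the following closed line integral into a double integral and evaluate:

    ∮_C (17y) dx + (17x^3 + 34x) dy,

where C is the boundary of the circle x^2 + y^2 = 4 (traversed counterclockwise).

Green's theorem converts the closed line integral into a double integral over the enclosed region D:

    ∮_C P dx + Q dy = ∬_D (∂Q/∂x - ∂P/∂y) dA.

Here P = 17y, Q = 17x^3 + 34x, so

    ∂Q/∂x = 51x^2 + 34,    ∂P/∂y = 17,
    ∂Q/∂x - ∂P/∂y = 51x^2 + 17.

D is the region x^2 + y^2 ≤ 4. Evaluating the double integral:

In polar coordinates (x = r cos θ, y = r sin θ, dA = r dr dθ) the integrand becomes 51r^2cos(θ)^2 + 17, so

    ∬_D (51x^2 + 17) dA = ∫_0^{2π} ∫_0^{2} (51r^2cos(θ)^2 + 17) · r dr dθ.

Inner (r from 0 to 2): 204cos(θ)^2 + 34.
Outer (θ from 0 to 2π): 272π.

Therefore ∮_C P dx + Q dy = 272π.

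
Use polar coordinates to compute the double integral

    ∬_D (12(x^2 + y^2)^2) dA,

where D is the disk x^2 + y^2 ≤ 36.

The region D is 0 ≤ r ≤ 6, 0 ≤ θ ≤ 2π in polar coordinates, where x = r cos(θ), y = r sin(θ), and dA = r dr dθ.

Under the substitution, the integrand becomes 12r^4, so

    ∬_D (12(x^2 + y^2)^2) dA = ∫_{0}^{2π} ∫_{0}^{6} (12r^4) · r dr dθ.

Inner integral (in r): ∫_{0}^{6} (12r^4) · r dr = 93312.

Outer integral (in θ): ∫_{0}^{2π} (93312) dθ = 186624π.

Therefore ∬_D (12(x^2 + y^2)^2) dA = 186624π.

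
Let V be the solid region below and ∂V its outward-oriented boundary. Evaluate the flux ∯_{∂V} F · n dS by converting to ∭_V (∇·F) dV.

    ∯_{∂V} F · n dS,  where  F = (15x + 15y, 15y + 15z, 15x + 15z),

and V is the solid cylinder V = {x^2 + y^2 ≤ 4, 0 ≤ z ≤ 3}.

By the divergence theorem,

    ∯_{∂V} F · n dS = ∭_V (∇ · F) dV.

Compute the divergence:
    ∇ · F = ∂F_x/∂x + ∂F_y/∂y + ∂F_z/∂z = 15 + 15 + 15 = 45.

In cylindrical coordinates, x = r cos(θ), y = r sin(θ), z = z, dV = r dr dθ dz, with 0 ≤ r ≤ 2, 0 ≤ θ ≤ 2π, 0 ≤ z ≤ 3.

The integrand, after substitution and multiplying by the volume element, becomes (45) · r, so

    ∭_V (∇·F) dV = ∫_0^{2π} ∫_0^{2} ∫_0^{3} (45) · r dz dr dθ.

Inner (z from 0 to 3): 135r.
Middle (r from 0 to 2): 270.
Outer (θ from 0 to 2π): 540π.

Therefore ∯_{∂V} F · n dS = 540π.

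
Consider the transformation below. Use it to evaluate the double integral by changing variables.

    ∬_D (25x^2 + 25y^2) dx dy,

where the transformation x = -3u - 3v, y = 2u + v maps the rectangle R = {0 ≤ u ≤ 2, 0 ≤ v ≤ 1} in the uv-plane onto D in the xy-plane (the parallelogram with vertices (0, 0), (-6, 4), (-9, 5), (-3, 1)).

Compute the Jacobian determinant of (x, y) with respect to (u, v):

    ∂(x,y)/∂(u,v) = | -3  -3 | = (-3)(1) - (-3)(2) = 3.
                   | 2  1 |

Its absolute value is |J| = 3 (the area scaling factor).

Substituting x = -3u - 3v, y = 2u + v into the integrand,

    25x^2 + 25y^2 → 325u^2 + 550u v + 250v^2,

so the integral becomes

    ∬_R (325u^2 + 550u v + 250v^2) · |J| du dv = ∫_0^2 ∫_0^1 (975u^2 + 1650u v + 750v^2) dv du.

Inner (v): 975u^2 + 825u + 250.
Outer (u): 4750.

Therefore ∬_D (25x^2 + 25y^2) dx dy = 4750.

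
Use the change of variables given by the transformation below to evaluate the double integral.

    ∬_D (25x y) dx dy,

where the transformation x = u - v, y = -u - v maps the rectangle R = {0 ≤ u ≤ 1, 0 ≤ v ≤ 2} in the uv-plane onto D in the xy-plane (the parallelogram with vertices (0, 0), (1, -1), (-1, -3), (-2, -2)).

Compute the Jacobian determinant of (x, y) with respect to (u, v):

    ∂(x,y)/∂(u,v) = | 1  -1 | = (1)(-1) - (-1)(-1) = -2.
                   | -1  -1 |

Its absolute value is |J| = 2 (the area scaling factor).

Substituting x = u - v, y = -u - v into the integrand,

    25x y → -25u^2 + 25v^2,

so the integral becomes

    ∬_R (-25u^2 + 25v^2) · |J| du dv = ∫_0^1 ∫_0^2 (-50u^2 + 50v^2) dv du.

Inner (v): 400/3 - 100u^2.
Outer (u): 100.

Therefore ∬_D (25x y) dx dy = 100.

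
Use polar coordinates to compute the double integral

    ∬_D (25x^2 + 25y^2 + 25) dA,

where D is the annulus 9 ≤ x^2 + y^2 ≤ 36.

The region D is 3 ≤ r ≤ 6, 0 ≤ θ ≤ 2π in polar coordinates, where x = r cos(θ), y = r sin(θ), and dA = r dr dθ.

Under the substitution, the integrand becomes 25r^2 + 25, so

    ∬_D (25x^2 + 25y^2 + 25) dA = ∫_{0}^{2π} ∫_{3}^{6} (25r^2 + 25) · r dr dθ.

Inner integral (in r): ∫_{3}^{6} (25r^2 + 25) · r dr = 31725/4.

Outer integral (in θ): ∫_{0}^{2π} (31725/4) dθ = 31725π/2.

Therefore ∬_D (25x^2 + 25y^2 + 25) dA = 31725π/2.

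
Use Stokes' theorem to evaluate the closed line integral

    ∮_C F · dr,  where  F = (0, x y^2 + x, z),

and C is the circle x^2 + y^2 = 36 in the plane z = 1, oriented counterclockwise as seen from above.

Let S be the flat disk x^2 + y^2 ≤ 36 in the plane z = 1, with upward unit normal n̂ = ẑ. By Stokes' theorem,

    ∮_C F · dr = ∬_S (∇ × F) · n̂ dS = ∬_D (curl F)_z dA,

where D is the disk x^2 + y^2 ≤ 36.

Compute the curl of F = (0, x y^2 + x, z):
    (∇ × F)_x = ∂F_z/∂y - ∂F_y/∂z = 0,
    (∇ × F)_y = ∂F_x/∂z - ∂F_z/∂x = 0,
    (∇ × F)_z = ∂F_y/∂x - ∂F_x/∂y = y^2 + 1.

On z = 1, (curl F)_z = y^2 + 1.

Convert to polar (x = r cos θ, y = r sin θ, dA = r dr dθ); the integrand becomes r^2sin(θ)^2 + 1, so

    ∬_D (curl F)_z dA = ∫_0^{2π} ∫_0^{6} (r^2sin(θ)^2 + 1) · r dr dθ.

Inner (r from 0 to 6): 324sin(θ)^2 + 18.
Outer (θ from 0 to 2π): 360π.

Therefore ∮_C F · dr = 360π.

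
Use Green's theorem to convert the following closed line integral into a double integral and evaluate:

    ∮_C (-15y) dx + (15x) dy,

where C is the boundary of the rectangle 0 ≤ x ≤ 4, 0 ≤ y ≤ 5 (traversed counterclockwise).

Green's theorem converts the closed line integral into a double integral over the enclosed region D:

    ∮_C P dx + Q dy = ∬_D (∂Q/∂x - ∂P/∂y) dA.

Here P = -15y, Q = 15x, so

    ∂Q/∂x = 15,    ∂P/∂y = -15,
    ∂Q/∂x - ∂P/∂y = 30.

D is the region 0 ≤ x ≤ 4, 0 ≤ y ≤ 5. Evaluating the double integral:

    ∬_D (30) dA = ∫_0^{4} ∫_0^{5} (30) dy dx.

Inner (y from 0 to 5): 150.
Outer (x from 0 to 4): 600.

Therefore ∮_C P dx + Q dy = 600.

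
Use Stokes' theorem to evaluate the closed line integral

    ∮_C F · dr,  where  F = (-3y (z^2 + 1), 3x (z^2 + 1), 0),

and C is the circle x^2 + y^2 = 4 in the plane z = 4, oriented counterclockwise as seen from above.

Let S be the flat disk x^2 + y^2 ≤ 4 in the plane z = 4, with upward unit normal n̂ = ẑ. By Stokes' theorem,

    ∮_C F · dr = ∬_S (∇ × F) · n̂ dS = ∬_D (curl F)_z dA,

where D is the disk x^2 + y^2 ≤ 4.

Compute the curl of F = (-3y (z^2 + 1), 3x (z^2 + 1), 0):
    (∇ × F)_x = ∂F_z/∂y - ∂F_y/∂z = -6x z,
    (∇ × F)_y = ∂F_x/∂z - ∂F_z/∂x = -6y z,
    (∇ × F)_z = ∂F_y/∂x - ∂F_x/∂y = 6z^2 + 6.

On z = 4, (curl F)_z = 102.

Convert to polar (x = r cos θ, y = r sin θ, dA = r dr dθ); the integrand becomes 102, so

    ∬_D (curl F)_z dA = ∫_0^{2π} ∫_0^{2} (102) · r dr dθ.

Inner (r from 0 to 2): 204.
Outer (θ from 0 to 2π): 408π.

Therefore ∮_C F · dr = 408π.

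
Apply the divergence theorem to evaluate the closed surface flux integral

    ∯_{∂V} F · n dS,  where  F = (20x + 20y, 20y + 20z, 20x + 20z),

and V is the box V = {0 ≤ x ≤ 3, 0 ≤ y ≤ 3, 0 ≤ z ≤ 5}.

By the divergence theorem,

    ∯_{∂V} F · n dS = ∭_V (∇ · F) dV.

Compute the divergence:
    ∇ · F = ∂F_x/∂x + ∂F_y/∂y + ∂F_z/∂z = 20 + 20 + 20 = 60.

V is a rectangular box, so dV = dx dy dz with 0 ≤ x ≤ 3, 0 ≤ y ≤ 3, 0 ≤ z ≤ 5.

Integrate (60) over V as an iterated integral:

    ∭_V (∇·F) dV = ∫_0^{3} ∫_0^{3} ∫_0^{5} (60) dz dy dx.

Inner (z from 0 to 5): 300.
Middle (y from 0 to 3): 900.
Outer (x from 0 to 3): 2700.

Therefore ∯_{∂V} F · n dS = 2700.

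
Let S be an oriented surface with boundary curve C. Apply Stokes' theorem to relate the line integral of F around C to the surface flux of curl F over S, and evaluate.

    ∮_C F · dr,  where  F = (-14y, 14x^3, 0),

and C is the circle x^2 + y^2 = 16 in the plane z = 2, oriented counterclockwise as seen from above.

Let S be the flat disk x^2 + y^2 ≤ 16 in the plane z = 2, with upward unit normal n̂ = ẑ. By Stokes' theorem,

    ∮_C F · dr = ∬_S (∇ × F) · n̂ dS = ∬_D (curl F)_z dA,

where D is the disk x^2 + y^2 ≤ 16.

Compute the curl of F = (-14y, 14x^3, 0):
    (∇ × F)_x = ∂F_z/∂y - ∂F_y/∂z = 0,
    (∇ × F)_y = ∂F_x/∂z - ∂F_z/∂x = 0,
    (∇ × F)_z = ∂F_y/∂x - ∂F_x/∂y = 42x^2 + 14.

On z = 2, (curl F)_z = 42x^2 + 14.

Convert to polar (x = r cos θ, y = r sin θ, dA = r dr dθ); the integrand becomes 42r^2cos(θ)^2 + 14, so

    ∬_D (curl F)_z dA = ∫_0^{2π} ∫_0^{4} (42r^2cos(θ)^2 + 14) · r dr dθ.

Inner (r from 0 to 4): 2688cos(θ)^2 + 112.
Outer (θ from 0 to 2π): 2912π.

Therefore ∮_C F · dr = 2912π.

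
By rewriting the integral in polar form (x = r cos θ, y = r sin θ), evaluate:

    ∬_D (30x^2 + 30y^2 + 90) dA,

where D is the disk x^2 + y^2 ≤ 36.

The region D is 0 ≤ r ≤ 6, 0 ≤ θ ≤ 2π in polar coordinates, where x = r cos(θ), y = r sin(θ), and dA = r dr dθ.

Under the substitution, the integrand becomes 30r^2 + 90, so

    ∬_D (30x^2 + 30y^2 + 90) dA = ∫_{0}^{2π} ∫_{0}^{6} (30r^2 + 90) · r dr dθ.

Inner integral (in r): ∫_{0}^{6} (30r^2 + 90) · r dr = 11340.

Outer integral (in θ): ∫_{0}^{2π} (11340) dθ = 22680π.

Therefore ∬_D (30x^2 + 30y^2 + 90) dA = 22680π.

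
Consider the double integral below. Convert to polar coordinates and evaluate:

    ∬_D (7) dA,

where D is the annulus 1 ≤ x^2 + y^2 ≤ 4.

The region D is 1 ≤ r ≤ 2, 0 ≤ θ ≤ 2π in polar coordinates, where x = r cos(θ), y = r sin(θ), and dA = r dr dθ.

Under the substitution, the integrand becomes 7, so

    ∬_D (7) dA = ∫_{0}^{2π} ∫_{1}^{2} (7) · r dr dθ.

Inner integral (in r): ∫_{1}^{2} (7) · r dr = 21/2.

Outer integral (in θ): ∫_{0}^{2π} (21/2) dθ = 21π.

Therefore ∬_D (7) dA = 21π.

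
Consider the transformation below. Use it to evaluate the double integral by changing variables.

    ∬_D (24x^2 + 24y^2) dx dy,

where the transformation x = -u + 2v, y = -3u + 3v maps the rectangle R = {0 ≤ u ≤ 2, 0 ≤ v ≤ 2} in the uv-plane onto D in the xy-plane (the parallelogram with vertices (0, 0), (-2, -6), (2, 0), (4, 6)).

Compute the Jacobian determinant of (x, y) with respect to (u, v):

    ∂(x,y)/∂(u,v) = | -1  2 | = (-1)(3) - (2)(-3) = 3.
                   | -3  3 |

Its absolute value is |J| = 3 (the area scaling factor).

Substituting x = -u + 2v, y = -3u + 3v into the integrand,

    24x^2 + 24y^2 → 240u^2 - 528u v + 312v^2,

so the integral becomes

    ∬_R (240u^2 - 528u v + 312v^2) · |J| du dv = ∫_0^2 ∫_0^2 (720u^2 - 1584u v + 936v^2) dv du.

Inner (v): 1440u^2 - 3168u + 2496.
Outer (u): 2496.

Therefore ∬_D (24x^2 + 24y^2) dx dy = 2496.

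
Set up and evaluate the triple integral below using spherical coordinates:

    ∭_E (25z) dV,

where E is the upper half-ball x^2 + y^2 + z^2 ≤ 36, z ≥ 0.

In spherical coordinates, x = ρ sin(φ) cos(θ), y = ρ sin(φ) sin(θ), z = ρ cos(φ), and dV = ρ^2 sin(φ) dρ dφ dθ.

The integrand becomes 25ρ cos(φ), so

    ∭_E (25z) dV = ∫_{0}^{2π} ∫_{0}^{π/2} ∫_{0}^{6} (25ρ cos(φ)) · ρ^2 sin(φ) dρ dφ dθ.

Inner (ρ): 4050sin(2φ).
Middle (φ): 4050.
Outer (θ): 8100π.

Therefore the triple integral equals 8100π.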